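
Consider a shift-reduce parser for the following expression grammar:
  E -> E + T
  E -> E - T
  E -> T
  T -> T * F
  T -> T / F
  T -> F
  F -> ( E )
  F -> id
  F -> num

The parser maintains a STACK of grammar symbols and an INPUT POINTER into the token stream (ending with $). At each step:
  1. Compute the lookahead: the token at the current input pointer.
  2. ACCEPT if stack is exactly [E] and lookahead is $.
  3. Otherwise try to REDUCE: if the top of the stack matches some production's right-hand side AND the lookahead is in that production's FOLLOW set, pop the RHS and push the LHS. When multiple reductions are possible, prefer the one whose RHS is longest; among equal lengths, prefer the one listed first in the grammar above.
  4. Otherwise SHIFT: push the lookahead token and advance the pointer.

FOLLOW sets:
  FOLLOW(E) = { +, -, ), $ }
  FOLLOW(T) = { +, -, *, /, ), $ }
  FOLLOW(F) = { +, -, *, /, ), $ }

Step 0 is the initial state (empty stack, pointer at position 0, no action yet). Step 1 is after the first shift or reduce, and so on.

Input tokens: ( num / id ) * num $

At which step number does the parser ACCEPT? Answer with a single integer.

Answer: 18

Derivation:
Step 1: shift (. Stack=[(] ptr=1 lookahead=num remaining=[num / id ) * num $]
Step 2: shift num. Stack=[( num] ptr=2 lookahead=/ remaining=[/ id ) * num $]
Step 3: reduce F->num. Stack=[( F] ptr=2 lookahead=/ remaining=[/ id ) * num $]
Step 4: reduce T->F. Stack=[( T] ptr=2 lookahead=/ remaining=[/ id ) * num $]
Step 5: shift /. Stack=[( T /] ptr=3 lookahead=id remaining=[id ) * num $]
Step 6: shift id. Stack=[( T / id] ptr=4 lookahead=) remaining=[) * num $]
Step 7: reduce F->id. Stack=[( T / F] ptr=4 lookahead=) remaining=[) * num $]
Step 8: reduce T->T / F. Stack=[( T] ptr=4 lookahead=) remaining=[) * num $]
Step 9: reduce E->T. Stack=[( E] ptr=4 lookahead=) remaining=[) * num $]
Step 10: shift ). Stack=[( E )] ptr=5 lookahead=* remaining=[* num $]
Step 11: reduce F->( E ). Stack=[F] ptr=5 lookahead=* remaining=[* num $]
Step 12: reduce T->F. Stack=[T] ptr=5 lookahead=* remaining=[* num $]
Step 13: shift *. Stack=[T *] ptr=6 lookahead=num remaining=[num $]
Step 14: shift num. Stack=[T * num] ptr=7 lookahead=$ remaining=[$]
Step 15: reduce F->num. Stack=[T * F] ptr=7 lookahead=$ remaining=[$]
Step 16: reduce T->T * F. Stack=[T] ptr=7 lookahead=$ remaining=[$]
Step 17: reduce E->T. Stack=[E] ptr=7 lookahead=$ remaining=[$]
Step 18: accept. Stack=[E] ptr=7 lookahead=$ remaining=[$]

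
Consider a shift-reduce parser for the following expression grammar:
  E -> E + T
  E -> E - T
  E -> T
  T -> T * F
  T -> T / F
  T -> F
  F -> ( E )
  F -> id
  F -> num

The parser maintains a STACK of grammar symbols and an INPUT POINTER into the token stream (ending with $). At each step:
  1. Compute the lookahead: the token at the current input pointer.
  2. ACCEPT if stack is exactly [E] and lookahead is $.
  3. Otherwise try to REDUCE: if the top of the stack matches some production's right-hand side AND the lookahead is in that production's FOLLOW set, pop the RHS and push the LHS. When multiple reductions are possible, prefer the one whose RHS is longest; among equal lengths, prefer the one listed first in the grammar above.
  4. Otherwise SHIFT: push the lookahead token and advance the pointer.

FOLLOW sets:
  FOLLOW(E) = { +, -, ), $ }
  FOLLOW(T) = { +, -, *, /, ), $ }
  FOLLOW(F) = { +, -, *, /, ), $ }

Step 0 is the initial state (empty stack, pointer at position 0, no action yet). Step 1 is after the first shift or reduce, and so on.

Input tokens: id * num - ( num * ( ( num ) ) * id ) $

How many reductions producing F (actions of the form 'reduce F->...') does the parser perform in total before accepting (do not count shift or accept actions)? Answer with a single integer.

Answer: 8

Derivation:
Step 1: shift id. Stack=[id] ptr=1 lookahead=* remaining=[* num - ( num * ( ( num ) ) * id ) $]
Step 2: reduce F->id. Stack=[F] ptr=1 lookahead=* remaining=[* num - ( num * ( ( num ) ) * id ) $]
Step 3: reduce T->F. Stack=[T] ptr=1 lookahead=* remaining=[* num - ( num * ( ( num ) ) * id ) $]
Step 4: shift *. Stack=[T *] ptr=2 lookahead=num remaining=[num - ( num * ( ( num ) ) * id ) $]
Step 5: shift num. Stack=[T * num] ptr=3 lookahead=- remaining=[- ( num * ( ( num ) ) * id ) $]
Step 6: reduce F->num. Stack=[T * F] ptr=3 lookahead=- remaining=[- ( num * ( ( num ) ) * id ) $]
Step 7: reduce T->T * F. Stack=[T] ptr=3 lookahead=- remaining=[- ( num * ( ( num ) ) * id ) $]
Step 8: reduce E->T. Stack=[E] ptr=3 lookahead=- remaining=[- ( num * ( ( num ) ) * id ) $]
Step 9: shift -. Stack=[E -] ptr=4 lookahead=( remaining=[( num * ( ( num ) ) * id ) $]
Step 10: shift (. Stack=[E - (] ptr=5 lookahead=num remaining=[num * ( ( num ) ) * id ) $]
Step 11: shift num. Stack=[E - ( num] ptr=6 lookahead=* remaining=[* ( ( num ) ) * id ) $]
Step 12: reduce F->num. Stack=[E - ( F] ptr=6 lookahead=* remaining=[* ( ( num ) ) * id ) $]
Step 13: reduce T->F. Stack=[E - ( T] ptr=6 lookahead=* remaining=[* ( ( num ) ) * id ) $]
Step 14: shift *. Stack=[E - ( T *] ptr=7 lookahead=( remaining=[( ( num ) ) * id ) $]
Step 15: shift (. Stack=[E - ( T * (] ptr=8 lookahead=( remaining=[( num ) ) * id ) $]
Step 16: shift (. Stack=[E - ( T * ( (] ptr=9 lookahead=num remaining=[num ) ) * id ) $]
Step 17: shift num. Stack=[E - ( T * ( ( num] ptr=10 lookahead=) remaining=[) ) * id ) $]
Step 18: reduce F->num. Stack=[E - ( T * ( ( F] ptr=10 lookahead=) remaining=[) ) * id ) $]
Step 19: reduce T->F. Stack=[E - ( T * ( ( T] ptr=10 lookahead=) remaining=[) ) * id ) $]
Step 20: reduce E->T. Stack=[E - ( T * ( ( E] ptr=10 lookahead=) remaining=[) ) * id ) $]
Step 21: shift ). Stack=[E - ( T * ( ( E )] ptr=11 lookahead=) remaining=[) * id ) $]
Step 22: reduce F->( E ). Stack=[E - ( T * ( F] ptr=11 lookahead=) remaining=[) * id ) $]
Step 23: reduce T->F. Stack=[E - ( T * ( T] ptr=11 lookahead=) remaining=[) * id ) $]
Step 24: reduce E->T. Stack=[E - ( T * ( E] ptr=11 lookahead=) remaining=[) * id ) $]
Step 25: shift ). Stack=[E - ( T * ( E )] ptr=12 lookahead=* remaining=[* id ) $]
Step 26: reduce F->( E ). Stack=[E - ( T * F] ptr=12 lookahead=* remaining=[* id ) $]
Step 27: reduce T->T * F. Stack=[E - ( T] ptr=12 lookahead=* remaining=[* id ) $]
Step 28: shift *. Stack=[E - ( T *] ptr=13 lookahead=id remaining=[id ) $]
Step 29: shift id. Stack=[E - ( T * id] ptr=14 lookahead=) remaining=[) $]
Step 30: reduce F->id. Stack=[E - ( T * F] ptr=14 lookahead=) remaining=[) $]
Step 31: reduce T->T * F. Stack=[E - ( T] ptr=14 lookahead=) remaining=[) $]
Step 32: reduce E->T. Stack=[E - ( E] ptr=14 lookahead=) remaining=[) $]
Step 33: shift ). Stack=[E - ( E )] ptr=15 lookahead=$ remaining=[$]
Step 34: reduce F->( E ). Stack=[E - F] ptr=15 lookahead=$ remaining=[$]
Step 35: reduce T->F. Stack=[E - T] ptr=15 lookahead=$ remaining=[$]
Step 36: reduce E->E - T. Stack=[E] ptr=15 lookahead=$ remaining=[$]
Step 37: accept. Stack=[E] ptr=15 lookahead=$ remaining=[$]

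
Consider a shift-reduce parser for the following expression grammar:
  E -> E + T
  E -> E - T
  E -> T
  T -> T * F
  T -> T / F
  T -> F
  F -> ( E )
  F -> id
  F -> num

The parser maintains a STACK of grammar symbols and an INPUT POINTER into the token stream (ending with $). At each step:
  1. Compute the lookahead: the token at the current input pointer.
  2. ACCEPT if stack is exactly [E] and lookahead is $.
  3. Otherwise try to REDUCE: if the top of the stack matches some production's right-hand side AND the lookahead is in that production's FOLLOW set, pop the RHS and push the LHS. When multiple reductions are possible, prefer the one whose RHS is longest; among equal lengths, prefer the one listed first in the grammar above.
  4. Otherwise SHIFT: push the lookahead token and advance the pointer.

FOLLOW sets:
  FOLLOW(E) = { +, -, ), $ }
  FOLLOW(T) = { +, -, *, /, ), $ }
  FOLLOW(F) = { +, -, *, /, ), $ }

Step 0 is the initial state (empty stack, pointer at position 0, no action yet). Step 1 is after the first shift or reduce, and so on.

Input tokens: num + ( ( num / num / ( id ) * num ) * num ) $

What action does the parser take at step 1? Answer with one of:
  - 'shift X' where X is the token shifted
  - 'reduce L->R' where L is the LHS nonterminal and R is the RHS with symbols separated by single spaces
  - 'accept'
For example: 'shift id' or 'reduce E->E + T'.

Step 1: shift num. Stack=[num] ptr=1 lookahead=+ remaining=[+ ( ( num / num / ( id ) * num ) * num ) $]

Answer: shift num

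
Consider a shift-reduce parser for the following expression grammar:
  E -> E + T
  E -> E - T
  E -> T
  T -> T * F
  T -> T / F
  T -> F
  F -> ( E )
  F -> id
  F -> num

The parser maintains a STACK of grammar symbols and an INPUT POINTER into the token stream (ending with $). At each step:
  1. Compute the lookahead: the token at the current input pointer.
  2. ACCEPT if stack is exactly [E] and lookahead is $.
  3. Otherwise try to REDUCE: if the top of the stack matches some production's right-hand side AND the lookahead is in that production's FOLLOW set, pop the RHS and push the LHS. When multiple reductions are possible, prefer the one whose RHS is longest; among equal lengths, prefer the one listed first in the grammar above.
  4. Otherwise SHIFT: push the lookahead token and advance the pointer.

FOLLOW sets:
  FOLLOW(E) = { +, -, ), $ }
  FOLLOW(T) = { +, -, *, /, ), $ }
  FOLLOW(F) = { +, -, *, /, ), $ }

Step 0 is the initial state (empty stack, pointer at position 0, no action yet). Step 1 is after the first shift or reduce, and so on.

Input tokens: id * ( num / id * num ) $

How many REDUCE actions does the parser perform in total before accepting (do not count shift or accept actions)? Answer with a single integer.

Answer: 12

Derivation:
Step 1: shift id. Stack=[id] ptr=1 lookahead=* remaining=[* ( num / id * num ) $]
Step 2: reduce F->id. Stack=[F] ptr=1 lookahead=* remaining=[* ( num / id * num ) $]
Step 3: reduce T->F. Stack=[T] ptr=1 lookahead=* remaining=[* ( num / id * num ) $]
Step 4: shift *. Stack=[T *] ptr=2 lookahead=( remaining=[( num / id * num ) $]
Step 5: shift (. Stack=[T * (] ptr=3 lookahead=num remaining=[num / id * num ) $]
Step 6: shift num. Stack=[T * ( num] ptr=4 lookahead=/ remaining=[/ id * num ) $]
Step 7: reduce F->num. Stack=[T * ( F] ptr=4 lookahead=/ remaining=[/ id * num ) $]
Step 8: reduce T->F. Stack=[T * ( T] ptr=4 lookahead=/ remaining=[/ id * num ) $]
Step 9: shift /. Stack=[T * ( T /] ptr=5 lookahead=id remaining=[id * num ) $]
Step 10: shift id. Stack=[T * ( T / id] ptr=6 lookahead=* remaining=[* num ) $]
Step 11: reduce F->id. Stack=[T * ( T / F] ptr=6 lookahead=* remaining=[* num ) $]
Step 12: reduce T->T / F. Stack=[T * ( T] ptr=6 lookahead=* remaining=[* num ) $]
Step 13: shift *. Stack=[T * ( T *] ptr=7 lookahead=num remaining=[num ) $]
Step 14: shift num. Stack=[T * ( T * num] ptr=8 lookahead=) remaining=[) $]
Step 15: reduce F->num. Stack=[T * ( T * F] ptr=8 lookahead=) remaining=[) $]
Step 16: reduce T->T * F. Stack=[T * ( T] ptr=8 lookahead=) remaining=[) $]
Step 17: reduce E->T. Stack=[T * ( E] ptr=8 lookahead=) remaining=[) $]
Step 18: shift ). Stack=[T * ( E )] ptr=9 lookahead=$ remaining=[$]
Step 19: reduce F->( E ). Stack=[T * F] ptr=9 lookahead=$ remaining=[$]
Step 20: reduce T->T * F. Stack=[T] ptr=9 lookahead=$ remaining=[$]
Step 21: reduce E->T. Stack=[E] ptr=9 lookahead=$ remaining=[$]
Step 22: accept. Stack=[E] ptr=9 lookahead=$ remaining=[$]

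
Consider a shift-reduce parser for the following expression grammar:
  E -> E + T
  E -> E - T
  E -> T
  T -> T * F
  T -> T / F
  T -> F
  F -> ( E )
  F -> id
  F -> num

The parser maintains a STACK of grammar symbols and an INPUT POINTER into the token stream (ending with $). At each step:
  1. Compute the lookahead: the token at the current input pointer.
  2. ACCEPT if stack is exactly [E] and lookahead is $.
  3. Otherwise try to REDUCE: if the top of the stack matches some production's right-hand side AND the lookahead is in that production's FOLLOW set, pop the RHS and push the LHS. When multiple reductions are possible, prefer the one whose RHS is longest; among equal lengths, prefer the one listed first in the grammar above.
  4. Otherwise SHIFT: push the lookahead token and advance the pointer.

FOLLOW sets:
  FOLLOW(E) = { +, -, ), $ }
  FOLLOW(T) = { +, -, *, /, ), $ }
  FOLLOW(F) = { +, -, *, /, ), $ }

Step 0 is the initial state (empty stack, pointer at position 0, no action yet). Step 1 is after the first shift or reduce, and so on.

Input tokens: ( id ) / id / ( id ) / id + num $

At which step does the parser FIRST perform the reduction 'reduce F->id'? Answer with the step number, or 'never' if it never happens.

Answer: 3

Derivation:
Step 1: shift (. Stack=[(] ptr=1 lookahead=id remaining=[id ) / id / ( id ) / id + num $]
Step 2: shift id. Stack=[( id] ptr=2 lookahead=) remaining=[) / id / ( id ) / id + num $]
Step 3: reduce F->id. Stack=[( F] ptr=2 lookahead=) remaining=[) / id / ( id ) / id + num $]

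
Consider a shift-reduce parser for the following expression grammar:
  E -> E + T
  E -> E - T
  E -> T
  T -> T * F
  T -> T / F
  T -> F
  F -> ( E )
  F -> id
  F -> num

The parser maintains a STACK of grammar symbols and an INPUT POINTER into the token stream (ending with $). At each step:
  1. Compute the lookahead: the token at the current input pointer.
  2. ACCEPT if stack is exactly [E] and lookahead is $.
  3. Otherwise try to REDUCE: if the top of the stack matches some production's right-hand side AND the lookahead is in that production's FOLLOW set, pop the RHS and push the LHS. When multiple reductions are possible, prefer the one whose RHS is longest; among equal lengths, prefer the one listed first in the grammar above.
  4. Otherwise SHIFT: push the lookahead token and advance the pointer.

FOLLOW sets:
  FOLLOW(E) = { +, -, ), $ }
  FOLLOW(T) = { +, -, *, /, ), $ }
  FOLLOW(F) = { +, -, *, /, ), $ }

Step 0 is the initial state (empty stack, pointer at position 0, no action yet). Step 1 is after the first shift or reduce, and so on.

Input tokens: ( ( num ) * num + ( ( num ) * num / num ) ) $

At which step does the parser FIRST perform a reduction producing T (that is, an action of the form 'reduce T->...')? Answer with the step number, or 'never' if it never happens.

Answer: 5

Derivation:
Step 1: shift (. Stack=[(] ptr=1 lookahead=( remaining=[( num ) * num + ( ( num ) * num / num ) ) $]
Step 2: shift (. Stack=[( (] ptr=2 lookahead=num remaining=[num ) * num + ( ( num ) * num / num ) ) $]
Step 3: shift num. Stack=[( ( num] ptr=3 lookahead=) remaining=[) * num + ( ( num ) * num / num ) ) $]
Step 4: reduce F->num. Stack=[( ( F] ptr=3 lookahead=) remaining=[) * num + ( ( num ) * num / num ) ) $]
Step 5: reduce T->F. Stack=[( ( T] ptr=3 lookahead=) remaining=[) * num + ( ( num ) * num / num ) ) $]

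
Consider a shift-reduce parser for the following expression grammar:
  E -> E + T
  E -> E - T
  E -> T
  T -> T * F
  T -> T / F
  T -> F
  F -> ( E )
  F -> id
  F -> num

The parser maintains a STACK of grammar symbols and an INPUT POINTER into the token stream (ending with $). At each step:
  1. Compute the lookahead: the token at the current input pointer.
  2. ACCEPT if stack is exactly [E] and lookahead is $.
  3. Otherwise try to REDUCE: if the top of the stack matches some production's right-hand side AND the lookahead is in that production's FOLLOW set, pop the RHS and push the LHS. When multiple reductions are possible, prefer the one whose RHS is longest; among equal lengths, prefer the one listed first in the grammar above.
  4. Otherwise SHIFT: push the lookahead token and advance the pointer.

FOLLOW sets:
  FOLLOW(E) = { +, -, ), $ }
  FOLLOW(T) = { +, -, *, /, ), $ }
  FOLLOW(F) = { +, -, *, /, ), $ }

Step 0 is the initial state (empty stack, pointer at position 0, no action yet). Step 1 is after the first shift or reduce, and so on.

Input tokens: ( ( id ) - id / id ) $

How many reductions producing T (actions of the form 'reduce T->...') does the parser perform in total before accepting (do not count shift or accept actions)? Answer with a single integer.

Step 1: shift (. Stack=[(] ptr=1 lookahead=( remaining=[( id ) - id / id ) $]
Step 2: shift (. Stack=[( (] ptr=2 lookahead=id remaining=[id ) - id / id ) $]
Step 3: shift id. Stack=[( ( id] ptr=3 lookahead=) remaining=[) - id / id ) $]
Step 4: reduce F->id. Stack=[( ( F] ptr=3 lookahead=) remaining=[) - id / id ) $]
Step 5: reduce T->F. Stack=[( ( T] ptr=3 lookahead=) remaining=[) - id / id ) $]
Step 6: reduce E->T. Stack=[( ( E] ptr=3 lookahead=) remaining=[) - id / id ) $]
Step 7: shift ). Stack=[( ( E )] ptr=4 lookahead=- remaining=[- id / id ) $]
Step 8: reduce F->( E ). Stack=[( F] ptr=4 lookahead=- remaining=[- id / id ) $]
Step 9: reduce T->F. Stack=[( T] ptr=4 lookahead=- remaining=[- id / id ) $]
Step 10: reduce E->T. Stack=[( E] ptr=4 lookahead=- remaining=[- id / id ) $]
Step 11: shift -. Stack=[( E -] ptr=5 lookahead=id remaining=[id / id ) $]
Step 12: shift id. Stack=[( E - id] ptr=6 lookahead=/ remaining=[/ id ) $]
Step 13: reduce F->id. Stack=[( E - F] ptr=6 lookahead=/ remaining=[/ id ) $]
Step 14: reduce T->F. Stack=[( E - T] ptr=6 lookahead=/ remaining=[/ id ) $]
Step 15: shift /. Stack=[( E - T /] ptr=7 lookahead=id remaining=[id ) $]
Step 16: shift id. Stack=[( E - T / id] ptr=8 lookahead=) remaining=[) $]
Step 17: reduce F->id. Stack=[( E - T / F] ptr=8 lookahead=) remaining=[) $]
Step 18: reduce T->T / F. Stack=[( E - T] ptr=8 lookahead=) remaining=[) $]
Step 19: reduce E->E - T. Stack=[( E] ptr=8 lookahead=) remaining=[) $]
Step 20: shift ). Stack=[( E )] ptr=9 lookahead=$ remaining=[$]
Step 21: reduce F->( E ). Stack=[F] ptr=9 lookahead=$ remaining=[$]
Step 22: reduce T->F. Stack=[T] ptr=9 lookahead=$ remaining=[$]
Step 23: reduce E->T. Stack=[E] ptr=9 lookahead=$ remaining=[$]
Step 24: accept. Stack=[E] ptr=9 lookahead=$ remaining=[$]

Answer: 5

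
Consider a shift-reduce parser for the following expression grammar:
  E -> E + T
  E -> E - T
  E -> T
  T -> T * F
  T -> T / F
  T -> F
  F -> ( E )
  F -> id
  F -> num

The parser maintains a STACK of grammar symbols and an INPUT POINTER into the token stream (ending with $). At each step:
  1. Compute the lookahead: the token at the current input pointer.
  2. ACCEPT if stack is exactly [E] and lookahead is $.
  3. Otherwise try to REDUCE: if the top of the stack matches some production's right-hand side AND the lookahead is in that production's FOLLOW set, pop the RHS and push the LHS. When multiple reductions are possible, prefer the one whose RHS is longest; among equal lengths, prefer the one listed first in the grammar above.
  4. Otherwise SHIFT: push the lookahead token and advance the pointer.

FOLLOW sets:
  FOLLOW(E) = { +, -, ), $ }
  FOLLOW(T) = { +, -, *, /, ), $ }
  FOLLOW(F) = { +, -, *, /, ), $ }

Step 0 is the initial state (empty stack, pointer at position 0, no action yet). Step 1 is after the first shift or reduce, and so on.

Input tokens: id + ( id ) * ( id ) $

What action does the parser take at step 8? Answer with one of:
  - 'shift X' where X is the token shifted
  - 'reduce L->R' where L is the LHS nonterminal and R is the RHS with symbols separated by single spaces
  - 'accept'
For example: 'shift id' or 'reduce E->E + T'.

Answer: reduce F->id

Derivation:
Step 1: shift id. Stack=[id] ptr=1 lookahead=+ remaining=[+ ( id ) * ( id ) $]
Step 2: reduce F->id. Stack=[F] ptr=1 lookahead=+ remaining=[+ ( id ) * ( id ) $]
Step 3: reduce T->F. Stack=[T] ptr=1 lookahead=+ remaining=[+ ( id ) * ( id ) $]
Step 4: reduce E->T. Stack=[E] ptr=1 lookahead=+ remaining=[+ ( id ) * ( id ) $]
Step 5: shift +. Stack=[E +] ptr=2 lookahead=( remaining=[( id ) * ( id ) $]
Step 6: shift (. Stack=[E + (] ptr=3 lookahead=id remaining=[id ) * ( id ) $]
Step 7: shift id. Stack=[E + ( id] ptr=4 lookahead=) remaining=[) * ( id ) $]
Step 8: reduce F->id. Stack=[E + ( F] ptr=4 lookahead=) remaining=[) * ( id ) $]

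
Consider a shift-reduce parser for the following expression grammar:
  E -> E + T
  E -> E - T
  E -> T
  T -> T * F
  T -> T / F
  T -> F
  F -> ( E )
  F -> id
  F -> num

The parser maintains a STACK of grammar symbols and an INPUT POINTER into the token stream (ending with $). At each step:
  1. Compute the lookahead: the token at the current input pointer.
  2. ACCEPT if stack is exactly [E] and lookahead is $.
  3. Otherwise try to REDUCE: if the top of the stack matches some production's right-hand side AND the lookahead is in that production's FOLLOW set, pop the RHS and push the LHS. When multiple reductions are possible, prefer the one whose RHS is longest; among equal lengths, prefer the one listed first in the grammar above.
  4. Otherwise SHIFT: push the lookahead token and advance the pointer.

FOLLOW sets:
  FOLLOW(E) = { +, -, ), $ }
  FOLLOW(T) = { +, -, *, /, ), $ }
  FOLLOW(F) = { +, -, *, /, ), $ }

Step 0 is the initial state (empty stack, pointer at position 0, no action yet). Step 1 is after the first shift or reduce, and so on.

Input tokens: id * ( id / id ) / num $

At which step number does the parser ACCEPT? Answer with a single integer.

Answer: 22

Derivation:
Step 1: shift id. Stack=[id] ptr=1 lookahead=* remaining=[* ( id / id ) / num $]
Step 2: reduce F->id. Stack=[F] ptr=1 lookahead=* remaining=[* ( id / id ) / num $]
Step 3: reduce T->F. Stack=[T] ptr=1 lookahead=* remaining=[* ( id / id ) / num $]
Step 4: shift *. Stack=[T *] ptr=2 lookahead=( remaining=[( id / id ) / num $]
Step 5: shift (. Stack=[T * (] ptr=3 lookahead=id remaining=[id / id ) / num $]
Step 6: shift id. Stack=[T * ( id] ptr=4 lookahead=/ remaining=[/ id ) / num $]
Step 7: reduce F->id. Stack=[T * ( F] ptr=4 lookahead=/ remaining=[/ id ) / num $]
Step 8: reduce T->F. Stack=[T * ( T] ptr=4 lookahead=/ remaining=[/ id ) / num $]
Step 9: shift /. Stack=[T * ( T /] ptr=5 lookahead=id remaining=[id ) / num $]
Step 10: shift id. Stack=[T * ( T / id] ptr=6 lookahead=) remaining=[) / num $]
Step 11: reduce F->id. Stack=[T * ( T / F] ptr=6 lookahead=) remaining=[) / num $]
Step 12: reduce T->T / F. Stack=[T * ( T] ptr=6 lookahead=) remaining=[) / num $]
Step 13: reduce E->T. Stack=[T * ( E] ptr=6 lookahead=) remaining=[) / num $]
Step 14: shift ). Stack=[T * ( E )] ptr=7 lookahead=/ remaining=[/ num $]
Step 15: reduce F->( E ). Stack=[T * F] ptr=7 lookahead=/ remaining=[/ num $]
Step 16: reduce T->T * F. Stack=[T] ptr=7 lookahead=/ remaining=[/ num $]
Step 17: shift /. Stack=[T /] ptr=8 lookahead=num remaining=[num $]
Step 18: shift num. Stack=[T / num] ptr=9 lookahead=$ remaining=[$]
Step 19: reduce F->num. Stack=[T / F] ptr=9 lookahead=$ remaining=[$]
Step 20: reduce T->T / F. Stack=[T] ptr=9 lookahead=$ remaining=[$]
Step 21: reduce E->T. Stack=[E] ptr=9 lookahead=$ remaining=[$]
Step 22: accept. Stack=[E] ptr=9 lookahead=$ remaining=[$]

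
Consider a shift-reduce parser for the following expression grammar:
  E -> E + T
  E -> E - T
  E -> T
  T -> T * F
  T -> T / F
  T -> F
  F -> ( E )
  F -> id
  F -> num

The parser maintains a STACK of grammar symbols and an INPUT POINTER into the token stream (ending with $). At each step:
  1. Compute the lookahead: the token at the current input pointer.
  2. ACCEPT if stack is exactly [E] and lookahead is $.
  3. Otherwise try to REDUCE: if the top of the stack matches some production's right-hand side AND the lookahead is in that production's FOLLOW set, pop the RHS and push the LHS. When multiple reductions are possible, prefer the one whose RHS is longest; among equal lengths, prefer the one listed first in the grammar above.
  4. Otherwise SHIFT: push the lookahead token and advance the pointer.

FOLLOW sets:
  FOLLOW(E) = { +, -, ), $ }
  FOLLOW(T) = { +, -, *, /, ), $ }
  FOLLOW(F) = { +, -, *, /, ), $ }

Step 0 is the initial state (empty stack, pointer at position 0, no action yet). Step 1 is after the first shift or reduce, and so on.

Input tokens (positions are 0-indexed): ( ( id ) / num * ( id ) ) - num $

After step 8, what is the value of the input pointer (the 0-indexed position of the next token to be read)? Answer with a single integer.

Answer: 4

Derivation:
Step 1: shift (. Stack=[(] ptr=1 lookahead=( remaining=[( id ) / num * ( id ) ) - num $]
Step 2: shift (. Stack=[( (] ptr=2 lookahead=id remaining=[id ) / num * ( id ) ) - num $]
Step 3: shift id. Stack=[( ( id] ptr=3 lookahead=) remaining=[) / num * ( id ) ) - num $]
Step 4: reduce F->id. Stack=[( ( F] ptr=3 lookahead=) remaining=[) / num * ( id ) ) - num $]
Step 5: reduce T->F. Stack=[( ( T] ptr=3 lookahead=) remaining=[) / num * ( id ) ) - num $]
Step 6: reduce E->T. Stack=[( ( E] ptr=3 lookahead=) remaining=[) / num * ( id ) ) - num $]
Step 7: shift ). Stack=[( ( E )] ptr=4 lookahead=/ remaining=[/ num * ( id ) ) - num $]
Step 8: reduce F->( E ). Stack=[( F] ptr=4 lookahead=/ remaining=[/ num * ( id ) ) - num $]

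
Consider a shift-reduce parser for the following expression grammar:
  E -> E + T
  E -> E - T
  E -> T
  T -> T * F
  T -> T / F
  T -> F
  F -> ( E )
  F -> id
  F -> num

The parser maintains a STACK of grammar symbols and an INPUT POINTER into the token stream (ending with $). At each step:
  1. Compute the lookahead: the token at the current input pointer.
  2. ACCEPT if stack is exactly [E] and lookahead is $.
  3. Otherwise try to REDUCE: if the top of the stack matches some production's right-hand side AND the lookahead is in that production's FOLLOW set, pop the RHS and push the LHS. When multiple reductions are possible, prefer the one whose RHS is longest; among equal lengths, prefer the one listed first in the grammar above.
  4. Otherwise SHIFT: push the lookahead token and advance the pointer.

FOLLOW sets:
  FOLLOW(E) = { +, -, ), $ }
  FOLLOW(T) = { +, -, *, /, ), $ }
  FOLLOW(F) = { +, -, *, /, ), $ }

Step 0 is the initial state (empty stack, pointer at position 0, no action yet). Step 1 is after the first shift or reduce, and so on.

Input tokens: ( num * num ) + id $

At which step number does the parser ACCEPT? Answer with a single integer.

Step 1: shift (. Stack=[(] ptr=1 lookahead=num remaining=[num * num ) + id $]
Step 2: shift num. Stack=[( num] ptr=2 lookahead=* remaining=[* num ) + id $]
Step 3: reduce F->num. Stack=[( F] ptr=2 lookahead=* remaining=[* num ) + id $]
Step 4: reduce T->F. Stack=[( T] ptr=2 lookahead=* remaining=[* num ) + id $]
Step 5: shift *. Stack=[( T *] ptr=3 lookahead=num remaining=[num ) + id $]
Step 6: shift num. Stack=[( T * num] ptr=4 lookahead=) remaining=[) + id $]
Step 7: reduce F->num. Stack=[( T * F] ptr=4 lookahead=) remaining=[) + id $]
Step 8: reduce T->T * F. Stack=[( T] ptr=4 lookahead=) remaining=[) + id $]
Step 9: reduce E->T. Stack=[( E] ptr=4 lookahead=) remaining=[) + id $]
Step 10: shift ). Stack=[( E )] ptr=5 lookahead=+ remaining=[+ id $]
Step 11: reduce F->( E ). Stack=[F] ptr=5 lookahead=+ remaining=[+ id $]
Step 12: reduce T->F. Stack=[T] ptr=5 lookahead=+ remaining=[+ id $]
Step 13: reduce E->T. Stack=[E] ptr=5 lookahead=+ remaining=[+ id $]
Step 14: shift +. Stack=[E +] ptr=6 lookahead=id remaining=[id $]
Step 15: shift id. Stack=[E + id] ptr=7 lookahead=$ remaining=[$]
Step 16: reduce F->id. Stack=[E + F] ptr=7 lookahead=$ remaining=[$]
Step 17: reduce T->F. Stack=[E + T] ptr=7 lookahead=$ remaining=[$]
Step 18: reduce E->E + T. Stack=[E] ptr=7 lookahead=$ remaining=[$]
Step 19: accept. Stack=[E] ptr=7 lookahead=$ remaining=[$]

Answer: 19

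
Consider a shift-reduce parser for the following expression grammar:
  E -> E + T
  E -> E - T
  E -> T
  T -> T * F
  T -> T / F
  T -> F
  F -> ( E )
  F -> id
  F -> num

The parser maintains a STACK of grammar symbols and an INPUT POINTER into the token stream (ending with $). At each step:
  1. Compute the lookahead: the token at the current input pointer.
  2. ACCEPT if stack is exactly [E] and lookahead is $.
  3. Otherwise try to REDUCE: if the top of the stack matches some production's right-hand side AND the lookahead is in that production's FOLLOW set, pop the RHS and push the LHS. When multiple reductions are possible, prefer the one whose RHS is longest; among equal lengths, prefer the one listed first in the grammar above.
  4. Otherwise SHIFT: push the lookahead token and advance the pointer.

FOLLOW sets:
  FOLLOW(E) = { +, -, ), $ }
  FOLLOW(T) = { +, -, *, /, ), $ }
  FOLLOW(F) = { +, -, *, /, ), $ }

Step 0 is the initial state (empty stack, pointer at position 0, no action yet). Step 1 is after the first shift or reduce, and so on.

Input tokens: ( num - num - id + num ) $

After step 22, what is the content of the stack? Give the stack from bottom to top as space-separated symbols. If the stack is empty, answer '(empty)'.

Step 1: shift (. Stack=[(] ptr=1 lookahead=num remaining=[num - num - id + num ) $]
Step 2: shift num. Stack=[( num] ptr=2 lookahead=- remaining=[- num - id + num ) $]
Step 3: reduce F->num. Stack=[( F] ptr=2 lookahead=- remaining=[- num - id + num ) $]
Step 4: reduce T->F. Stack=[( T] ptr=2 lookahead=- remaining=[- num - id + num ) $]
Step 5: reduce E->T. Stack=[( E] ptr=2 lookahead=- remaining=[- num - id + num ) $]
Step 6: shift -. Stack=[( E -] ptr=3 lookahead=num remaining=[num - id + num ) $]
Step 7: shift num. Stack=[( E - num] ptr=4 lookahead=- remaining=[- id + num ) $]
Step 8: reduce F->num. Stack=[( E - F] ptr=4 lookahead=- remaining=[- id + num ) $]
Step 9: reduce T->F. Stack=[( E - T] ptr=4 lookahead=- remaining=[- id + num ) $]
Step 10: reduce E->E - T. Stack=[( E] ptr=4 lookahead=- remaining=[- id + num ) $]
Step 11: shift -. Stack=[( E -] ptr=5 lookahead=id remaining=[id + num ) $]
Step 12: shift id. Stack=[( E - id] ptr=6 lookahead=+ remaining=[+ num ) $]
Step 13: reduce F->id. Stack=[( E - F] ptr=6 lookahead=+ remaining=[+ num ) $]
Step 14: reduce T->F. Stack=[( E - T] ptr=6 lookahead=+ remaining=[+ num ) $]
Step 15: reduce E->E - T. Stack=[( E] ptr=6 lookahead=+ remaining=[+ num ) $]
Step 16: shift +. Stack=[( E +] ptr=7 lookahead=num remaining=[num ) $]
Step 17: shift num. Stack=[( E + num] ptr=8 lookahead=) remaining=[) $]
Step 18: reduce F->num. Stack=[( E + F] ptr=8 lookahead=) remaining=[) $]
Step 19: reduce T->F. Stack=[( E + T] ptr=8 lookahead=) remaining=[) $]
Step 20: reduce E->E + T. Stack=[( E] ptr=8 lookahead=) remaining=[) $]
Step 21: shift ). Stack=[( E )] ptr=9 lookahead=$ remaining=[$]
Step 22: reduce F->( E ). Stack=[F] ptr=9 lookahead=$ remaining=[$]

Answer: F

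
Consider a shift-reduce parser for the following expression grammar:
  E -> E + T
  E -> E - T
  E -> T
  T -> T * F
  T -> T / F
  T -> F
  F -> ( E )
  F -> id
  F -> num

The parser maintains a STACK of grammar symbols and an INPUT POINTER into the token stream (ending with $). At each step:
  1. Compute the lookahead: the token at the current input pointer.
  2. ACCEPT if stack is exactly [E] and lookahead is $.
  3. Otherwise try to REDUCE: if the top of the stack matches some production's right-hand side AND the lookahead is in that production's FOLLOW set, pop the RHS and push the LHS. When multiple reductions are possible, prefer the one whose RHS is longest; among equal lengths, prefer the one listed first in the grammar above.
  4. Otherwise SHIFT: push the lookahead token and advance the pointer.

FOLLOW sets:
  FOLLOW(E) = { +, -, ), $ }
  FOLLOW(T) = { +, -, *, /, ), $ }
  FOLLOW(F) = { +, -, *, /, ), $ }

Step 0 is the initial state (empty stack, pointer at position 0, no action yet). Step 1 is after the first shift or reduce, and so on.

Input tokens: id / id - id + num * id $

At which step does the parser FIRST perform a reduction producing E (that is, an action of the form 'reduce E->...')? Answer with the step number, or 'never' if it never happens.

Answer: 8

Derivation:
Step 1: shift id. Stack=[id] ptr=1 lookahead=/ remaining=[/ id - id + num * id $]
Step 2: reduce F->id. Stack=[F] ptr=1 lookahead=/ remaining=[/ id - id + num * id $]
Step 3: reduce T->F. Stack=[T] ptr=1 lookahead=/ remaining=[/ id - id + num * id $]
Step 4: shift /. Stack=[T /] ptr=2 lookahead=id remaining=[id - id + num * id $]
Step 5: shift id. Stack=[T / id] ptr=3 lookahead=- remaining=[- id + num * id $]
Step 6: reduce F->id. Stack=[T / F] ptr=3 lookahead=- remaining=[- id + num * id $]
Step 7: reduce T->T / F. Stack=[T] ptr=3 lookahead=- remaining=[- id + num * id $]
Step 8: reduce E->T. Stack=[E] ptr=3 lookahead=- remaining=[- id + num * id $]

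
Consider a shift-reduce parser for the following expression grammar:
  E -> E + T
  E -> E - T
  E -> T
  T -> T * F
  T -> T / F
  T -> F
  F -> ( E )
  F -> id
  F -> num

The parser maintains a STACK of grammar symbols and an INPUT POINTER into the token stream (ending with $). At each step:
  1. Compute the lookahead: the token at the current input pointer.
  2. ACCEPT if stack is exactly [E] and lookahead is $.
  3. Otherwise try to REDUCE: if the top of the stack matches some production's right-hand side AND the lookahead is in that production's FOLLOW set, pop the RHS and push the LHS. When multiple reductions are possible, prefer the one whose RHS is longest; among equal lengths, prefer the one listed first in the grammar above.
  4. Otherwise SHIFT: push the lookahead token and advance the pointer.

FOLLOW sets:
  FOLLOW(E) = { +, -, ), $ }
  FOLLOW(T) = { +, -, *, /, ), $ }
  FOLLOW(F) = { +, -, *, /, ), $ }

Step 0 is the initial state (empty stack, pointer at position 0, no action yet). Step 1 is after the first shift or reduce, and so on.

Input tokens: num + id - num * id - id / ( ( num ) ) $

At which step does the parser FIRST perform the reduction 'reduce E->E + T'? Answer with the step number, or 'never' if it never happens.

Answer: 9

Derivation:
Step 1: shift num. Stack=[num] ptr=1 lookahead=+ remaining=[+ id - num * id - id / ( ( num ) ) $]
Step 2: reduce F->num. Stack=[F] ptr=1 lookahead=+ remaining=[+ id - num * id - id / ( ( num ) ) $]
Step 3: reduce T->F. Stack=[T] ptr=1 lookahead=+ remaining=[+ id - num * id - id / ( ( num ) ) $]
Step 4: reduce E->T. Stack=[E] ptr=1 lookahead=+ remaining=[+ id - num * id - id / ( ( num ) ) $]
Step 5: shift +. Stack=[E +] ptr=2 lookahead=id remaining=[id - num * id - id / ( ( num ) ) $]
Step 6: shift id. Stack=[E + id] ptr=3 lookahead=- remaining=[- num * id - id / ( ( num ) ) $]
Step 7: reduce F->id. Stack=[E + F] ptr=3 lookahead=- remaining=[- num * id - id / ( ( num ) ) $]
Step 8: reduce T->F. Stack=[E + T] ptr=3 lookahead=- remaining=[- num * id - id / ( ( num ) ) $]
Step 9: reduce E->E + T. Stack=[E] ptr=3 lookahead=- remaining=[- num * id - id / ( ( num ) ) $]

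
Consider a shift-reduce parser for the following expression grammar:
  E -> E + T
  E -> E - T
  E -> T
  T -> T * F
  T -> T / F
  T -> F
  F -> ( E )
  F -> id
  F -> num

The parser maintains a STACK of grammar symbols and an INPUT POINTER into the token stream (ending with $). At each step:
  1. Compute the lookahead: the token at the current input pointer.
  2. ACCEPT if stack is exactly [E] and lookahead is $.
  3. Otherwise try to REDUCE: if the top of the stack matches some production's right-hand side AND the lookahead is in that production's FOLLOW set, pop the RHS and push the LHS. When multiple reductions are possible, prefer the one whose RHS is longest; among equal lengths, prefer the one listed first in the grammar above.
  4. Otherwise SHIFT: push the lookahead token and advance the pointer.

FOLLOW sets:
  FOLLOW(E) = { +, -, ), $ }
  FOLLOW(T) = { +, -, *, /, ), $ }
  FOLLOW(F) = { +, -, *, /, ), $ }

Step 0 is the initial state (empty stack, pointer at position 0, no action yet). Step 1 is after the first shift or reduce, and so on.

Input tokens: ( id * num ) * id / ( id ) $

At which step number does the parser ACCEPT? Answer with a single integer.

Answer: 27

Derivation:
Step 1: shift (. Stack=[(] ptr=1 lookahead=id remaining=[id * num ) * id / ( id ) $]
Step 2: shift id. Stack=[( id] ptr=2 lookahead=* remaining=[* num ) * id / ( id ) $]
Step 3: reduce F->id. Stack=[( F] ptr=2 lookahead=* remaining=[* num ) * id / ( id ) $]
Step 4: reduce T->F. Stack=[( T] ptr=2 lookahead=* remaining=[* num ) * id / ( id ) $]
Step 5: shift *. Stack=[( T *] ptr=3 lookahead=num remaining=[num ) * id / ( id ) $]
Step 6: shift num. Stack=[( T * num] ptr=4 lookahead=) remaining=[) * id / ( id ) $]
Step 7: reduce F->num. Stack=[( T * F] ptr=4 lookahead=) remaining=[) * id / ( id ) $]
Step 8: reduce T->T * F. Stack=[( T] ptr=4 lookahead=) remaining=[) * id / ( id ) $]
Step 9: reduce E->T. Stack=[( E] ptr=4 lookahead=) remaining=[) * id / ( id ) $]
Step 10: shift ). Stack=[( E )] ptr=5 lookahead=* remaining=[* id / ( id ) $]
Step 11: reduce F->( E ). Stack=[F] ptr=5 lookahead=* remaining=[* id / ( id ) $]
Step 12: reduce T->F. Stack=[T] ptr=5 lookahead=* remaining=[* id / ( id ) $]
Step 13: shift *. Stack=[T *] ptr=6 lookahead=id remaining=[id / ( id ) $]
Step 14: shift id. Stack=[T * id] ptr=7 lookahead=/ remaining=[/ ( id ) $]
Step 15: reduce F->id. Stack=[T * F] ptr=7 lookahead=/ remaining=[/ ( id ) $]
Step 16: reduce T->T * F. Stack=[T] ptr=7 lookahead=/ remaining=[/ ( id ) $]
Step 17: shift /. Stack=[T /] ptr=8 lookahead=( remaining=[( id ) $]
Step 18: shift (. Stack=[T / (] ptr=9 lookahead=id remaining=[id ) $]
Step 19: shift id. Stack=[T / ( id] ptr=10 lookahead=) remaining=[) $]
Step 20: reduce F->id. Stack=[T / ( F] ptr=10 lookahead=) remaining=[) $]
Step 21: reduce T->F. Stack=[T / ( T] ptr=10 lookahead=) remaining=[) $]
Step 22: reduce E->T. Stack=[T / ( E] ptr=10 lookahead=) remaining=[) $]
Step 23: shift ). Stack=[T / ( E )] ptr=11 lookahead=$ remaining=[$]
Step 24: reduce F->( E ). Stack=[T / F] ptr=11 lookahead=$ remaining=[$]
Step 25: reduce T->T / F. Stack=[T] ptr=11 lookahead=$ remaining=[$]
Step 26: reduce E->T. Stack=[E] ptr=11 lookahead=$ remaining=[$]
Step 27: accept. Stack=[E] ptr=11 lookahead=$ remaining=[$]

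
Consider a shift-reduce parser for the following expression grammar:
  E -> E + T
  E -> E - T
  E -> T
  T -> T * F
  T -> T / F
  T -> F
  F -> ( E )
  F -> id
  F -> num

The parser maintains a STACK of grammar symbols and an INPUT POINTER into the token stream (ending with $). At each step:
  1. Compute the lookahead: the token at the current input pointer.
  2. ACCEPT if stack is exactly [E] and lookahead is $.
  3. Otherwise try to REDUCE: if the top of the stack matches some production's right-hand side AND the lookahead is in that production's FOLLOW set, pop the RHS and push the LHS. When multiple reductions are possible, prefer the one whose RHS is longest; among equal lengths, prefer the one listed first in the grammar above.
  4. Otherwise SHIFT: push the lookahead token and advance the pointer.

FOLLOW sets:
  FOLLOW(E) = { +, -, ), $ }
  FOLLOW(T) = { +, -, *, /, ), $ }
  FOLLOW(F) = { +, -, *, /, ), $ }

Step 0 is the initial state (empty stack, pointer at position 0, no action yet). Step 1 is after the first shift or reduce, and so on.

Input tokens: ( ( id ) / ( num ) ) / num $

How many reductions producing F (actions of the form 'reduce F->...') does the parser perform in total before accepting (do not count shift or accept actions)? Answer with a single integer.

Answer: 6

Derivation:
Step 1: shift (. Stack=[(] ptr=1 lookahead=( remaining=[( id ) / ( num ) ) / num $]
Step 2: shift (. Stack=[( (] ptr=2 lookahead=id remaining=[id ) / ( num ) ) / num $]
Step 3: shift id. Stack=[( ( id] ptr=3 lookahead=) remaining=[) / ( num ) ) / num $]
Step 4: reduce F->id. Stack=[( ( F] ptr=3 lookahead=) remaining=[) / ( num ) ) / num $]
Step 5: reduce T->F. Stack=[( ( T] ptr=3 lookahead=) remaining=[) / ( num ) ) / num $]
Step 6: reduce E->T. Stack=[( ( E] ptr=3 lookahead=) remaining=[) / ( num ) ) / num $]
Step 7: shift ). Stack=[( ( E )] ptr=4 lookahead=/ remaining=[/ ( num ) ) / num $]
Step 8: reduce F->( E ). Stack=[( F] ptr=4 lookahead=/ remaining=[/ ( num ) ) / num $]
Step 9: reduce T->F. Stack=[( T] ptr=4 lookahead=/ remaining=[/ ( num ) ) / num $]
Step 10: shift /. Stack=[( T /] ptr=5 lookahead=( remaining=[( num ) ) / num $]
Step 11: shift (. Stack=[( T / (] ptr=6 lookahead=num remaining=[num ) ) / num $]
Step 12: shift num. Stack=[( T / ( num] ptr=7 lookahead=) remaining=[) ) / num $]
Step 13: reduce F->num. Stack=[( T / ( F] ptr=7 lookahead=) remaining=[) ) / num $]
Step 14: reduce T->F. Stack=[( T / ( T] ptr=7 lookahead=) remaining=[) ) / num $]
Step 15: reduce E->T. Stack=[( T / ( E] ptr=7 lookahead=) remaining=[) ) / num $]
Step 16: shift ). Stack=[( T / ( E )] ptr=8 lookahead=) remaining=[) / num $]
Step 17: reduce F->( E ). Stack=[( T / F] ptr=8 lookahead=) remaining=[) / num $]
Step 18: reduce T->T / F. Stack=[( T] ptr=8 lookahead=) remaining=[) / num $]
Step 19: reduce E->T. Stack=[( E] ptr=8 lookahead=) remaining=[) / num $]
Step 20: shift ). Stack=[( E )] ptr=9 lookahead=/ remaining=[/ num $]
Step 21: reduce F->( E ). Stack=[F] ptr=9 lookahead=/ remaining=[/ num $]
Step 22: reduce T->F. Stack=[T] ptr=9 lookahead=/ remaining=[/ num $]
Step 23: shift /. Stack=[T /] ptr=10 lookahead=num remaining=[num $]
Step 24: shift num. Stack=[T / num] ptr=11 lookahead=$ remaining=[$]
Step 25: reduce F->num. Stack=[T / F] ptr=11 lookahead=$ remaining=[$]
Step 26: reduce T->T / F. Stack=[T] ptr=11 lookahead=$ remaining=[$]
Step 27: reduce E->T. Stack=[E] ptr=11 lookahead=$ remaining=[$]
Step 28: accept. Stack=[E] ptr=11 lookahead=$ remaining=[$]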